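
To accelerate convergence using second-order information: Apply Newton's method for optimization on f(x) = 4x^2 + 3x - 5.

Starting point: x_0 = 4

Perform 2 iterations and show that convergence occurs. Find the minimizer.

f(x) = 4x^2 + 3x - 5, f'(x) = 8x + (3), f''(x) = 8
Step 1: f'(4) = 35, x_1 = 4 - 35/8 = -3/8
Step 2: f'(-3/8) = 0, x_2 = -3/8 (converged)
Newton's method converges in 1 step for quadratics.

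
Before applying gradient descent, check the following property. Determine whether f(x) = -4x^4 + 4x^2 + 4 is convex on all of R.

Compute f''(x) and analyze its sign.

f(x) = -4x^4 + 4x^2 + 4
f'(x) = -16x^3 + 8x
f''(x) = -48x^2 + 8
f''(x) = -48x^2 + 8 -> -inf as |x| -> inf
Therefore, f is not globally convex on R.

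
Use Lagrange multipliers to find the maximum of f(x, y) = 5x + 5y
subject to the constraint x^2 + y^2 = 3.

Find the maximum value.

Set up Lagrange conditions: grad f = lambda * grad g
  5 = 2*lambda*x
  5 = 2*lambda*y
From these: x/y = 5/5, so x = 5t, y = 5t for some t.
Substitute into constraint: (5t)^2 + (5t)^2 = 3
  t^2 * 50 = 3
  t = sqrt(3/50)
Maximum = 5*x + 5*y = (5^2 + 5^2)*t = 50 * sqrt(3/50) = sqrt(150)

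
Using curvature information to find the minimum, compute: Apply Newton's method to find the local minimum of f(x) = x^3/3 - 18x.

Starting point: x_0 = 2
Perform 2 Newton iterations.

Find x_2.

f(x) = x^3/3 - 18x
f'(x) = x^2 - 18, f''(x) = 2x
Newton update: x_{n+1} = x_n - (x_n^2 - 18)/(2*x_n)
Step 1: x_0 = 2, f'=-14, f''=4, x_1 = 11/2
Step 2: x_1 = 11/2, f'=49/4, f''=11, x_2 = 193/44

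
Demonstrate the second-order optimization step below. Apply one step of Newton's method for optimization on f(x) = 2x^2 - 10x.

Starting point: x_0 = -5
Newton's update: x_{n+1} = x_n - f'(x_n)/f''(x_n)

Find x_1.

f(x) = 2x^2 - 10x
f'(x) = 4x + (-10), f''(x) = 4
Newton step: x_1 = x_0 - f'(x_0)/f''(x_0)
f'(-5) = -30
x_1 = -5 - -30/4 = 5/2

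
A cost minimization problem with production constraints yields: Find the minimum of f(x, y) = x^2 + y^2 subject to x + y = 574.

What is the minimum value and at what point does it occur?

Substitute y = 574 - x into f(x,y) = x^2 + y^2:
g(x) = x^2 + (574 - x)^2 = 2x^2 - 1148x + 329476
g'(x) = 4x - 1148 = 0  =>  x = 287
y = 574 - 287 = 287
Minimum value = 287^2 + 287^2 = 164738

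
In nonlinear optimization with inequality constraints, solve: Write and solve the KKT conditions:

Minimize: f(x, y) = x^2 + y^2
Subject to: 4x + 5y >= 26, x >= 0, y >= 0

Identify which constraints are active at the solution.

KKT conditions for min x^2 + y^2 s.t. 4x + 5y >= 26, x >= 0, y >= 0:
Stationarity: 2x = mu*4 + mu_x, 2y = mu*5 + mu_y, with mu, mu_x, mu_y >= 0
Complementary slackness: mu*(4x + 5y - 26) = 0, mu_x*x = 0, mu_y*y = 0
(0, 0) is infeasible (4*0 + 5*0 < 26), so if mu = 0 stationarity would force x = mu_x/2 >= 0, y = mu_y/2 >= 0 with mu_x*x = mu_y*y = 0, i.e. x = y = 0: contradiction. Hence mu > 0 and 4x + 5y = 26 is active.
Try x > 0, y > 0 (so mu_x = mu_y = 0): x = 4*mu/2, y = 5*mu/2
Substitute: 4*(4*mu/2) + 5*(5*mu/2) = 26
  mu*41/2 = 26 => mu = 52/41
x* = 104/41 > 0, y* = 130/41 > 0, consistent with mu_x = mu_y = 0.
f is convex and the constraints are linear, so this KKT point is the global minimum.
f* = 676/41
Active constraints: 4x + 5y >= 26 (holds with equality, mu = 52/41 > 0); x >= 0 and y >= 0 are inactive (mu_x = mu_y = 0).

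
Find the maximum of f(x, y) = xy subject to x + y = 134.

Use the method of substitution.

Substitute y = 134 - x into f(x,y) = xy:
g(x) = x(134 - x) = 134x - x^2
g'(x) = 134 - 2x = 0  =>  x = 67
y = 134 - 67 = 67
Maximum value = 67 * 67 = 4489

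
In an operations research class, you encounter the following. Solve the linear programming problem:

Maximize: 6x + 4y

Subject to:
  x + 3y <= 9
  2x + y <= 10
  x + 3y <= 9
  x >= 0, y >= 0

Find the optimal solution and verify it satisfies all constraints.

Feasible vertices: (0, 0), (0, 3), (21/5, 8/5), (5, 0)
Objective 6x + 4y at each vertex:
  (0, 0): 0
  (0, 3): 12
  (21/5, 8/5): 158/5
  (5, 0): 30
Maximum is 158/5 at (21/5, 8/5).
Verify constraints at (x, y) = (21/5, 8/5):
  1*(21/5) + 3*(8/5) = 9 <= 9 (active)
  2*(21/5) + 1*(8/5) = 10 <= 10 (active)
  1*(21/5) + 3*(8/5) = 9 <= 9 (active)
  x = 21/5 >= 0, y = 8/5 >= 0. All constraints satisfied.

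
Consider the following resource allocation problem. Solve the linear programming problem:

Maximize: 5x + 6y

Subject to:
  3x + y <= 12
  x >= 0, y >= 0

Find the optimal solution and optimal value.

The feasible region has vertices at [(0, 0), (4, 0), (0, 12)].
Checking objective 5x + 6y at each vertex:
  (0, 0): 5*0 + 6*0 = 0
  (4, 0): 5*4 + 6*0 = 20
  (0, 12): 5*0 + 6*12 = 72
Maximum is 72 at (0, 12).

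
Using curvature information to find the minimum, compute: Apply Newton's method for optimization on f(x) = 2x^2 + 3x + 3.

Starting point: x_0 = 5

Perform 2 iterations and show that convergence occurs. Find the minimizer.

f(x) = 2x^2 + 3x + 3, f'(x) = 4x + (3), f''(x) = 4
Step 1: f'(5) = 23, x_1 = 5 - 23/4 = -3/4
Step 2: f'(-3/4) = 0, x_2 = -3/4 (converged)
Newton's method converges in 1 step for quadratics.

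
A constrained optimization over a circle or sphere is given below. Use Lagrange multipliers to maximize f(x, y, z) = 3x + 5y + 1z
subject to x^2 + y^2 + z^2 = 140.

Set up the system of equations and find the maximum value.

Lagrange conditions: 3 = 2*lambda*x, 5 = 2*lambda*y, 1 = 2*lambda*z
So x:3 = y:5 = z:1, i.e. x = 3t, y = 5t, z = 1t
Constraint: t^2*(3^2 + 5^2 + 1^2) = 140
  t^2 * 35 = 140  =>  t = sqrt(4)
Maximum = 3*3t + 5*5t + 1*1t = 35*sqrt(4) = 70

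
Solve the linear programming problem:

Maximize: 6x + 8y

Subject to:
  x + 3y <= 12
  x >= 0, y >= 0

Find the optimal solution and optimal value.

The feasible region has vertices at [(0, 0), (12, 0), (0, 4)].
Checking objective 6x + 8y at each vertex:
  (0, 0): 6*0 + 8*0 = 0
  (12, 0): 6*12 + 8*0 = 72
  (0, 4): 6*0 + 8*4 = 32
Maximum is 72 at (12, 0).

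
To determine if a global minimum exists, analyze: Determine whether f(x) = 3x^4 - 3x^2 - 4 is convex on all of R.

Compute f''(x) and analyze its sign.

f(x) = 3x^4 - 3x^2 - 4
f'(x) = 12x^3 + -6x
f''(x) = 36x^2 + -6
f''(0) = -6 < 0, so not convex near x = 0
Therefore, f is not globally convex on R.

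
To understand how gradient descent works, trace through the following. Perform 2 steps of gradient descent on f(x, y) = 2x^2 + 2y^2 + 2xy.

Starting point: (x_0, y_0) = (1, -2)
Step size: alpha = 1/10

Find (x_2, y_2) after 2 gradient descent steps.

f(x,y) = 2x^2 + 2y^2 + 2xy
grad_x = 4x + 2y, grad_y = 4y + 2x
Step 1: grad = (0, -6), (1, -7/5)
Step 2: grad = (6/5, -18/5), (22/25, -26/25)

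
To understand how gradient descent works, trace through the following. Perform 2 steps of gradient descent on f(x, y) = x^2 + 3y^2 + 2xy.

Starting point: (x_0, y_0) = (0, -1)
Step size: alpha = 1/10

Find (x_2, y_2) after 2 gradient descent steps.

f(x,y) = x^2 + 3y^2 + 2xy
grad_x = 2x + 2y, grad_y = 6y + 2x
Step 1: grad = (-2, -6), (1/5, -2/5)
Step 2: grad = (-2/5, -2), (6/25, -1/5)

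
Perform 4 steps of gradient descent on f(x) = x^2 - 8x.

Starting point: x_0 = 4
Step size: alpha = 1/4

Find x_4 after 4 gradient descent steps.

f(x) = x^2 - 8x, f'(x) = 2x + (-8)
Step 1: f'(4) = 0, x_1 = 4 - 1/4 * 0 = 4
Step 2: f'(4) = 0, x_2 = 4 - 1/4 * 0 = 4
Step 3: f'(4) = 0, x_3 = 4 - 1/4 * 0 = 4
Step 4: f'(4) = 0, x_4 = 4 - 1/4 * 0 = 4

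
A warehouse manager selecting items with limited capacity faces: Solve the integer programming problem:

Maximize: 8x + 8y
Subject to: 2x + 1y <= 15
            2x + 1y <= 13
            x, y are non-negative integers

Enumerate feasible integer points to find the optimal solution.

Constraint 1: 2x + 1y <= 15
Constraint 2: 2x + 1y <= 13
Feasible x range (need y >= 0): 0 <= x <= min(15/2, 13/2) => x in {0, ..., 6}.
Enumerate feasible integer points row by row (the coefficient of y is 8 > 0, so for each x the largest feasible y gives the best value):
  x = 0: y <= min((15 - 2*0)/1, (13 - 2*0)/1) => y in {0, ..., 13}; best 8*0 + 8*13 = 104
  x = 1: y <= min((15 - 2*1)/1, (13 - 2*1)/1) => y in {0, ..., 11}; best 8*1 + 8*11 = 96
  x = 2: y <= min((15 - 2*2)/1, (13 - 2*2)/1) => y in {0, ..., 9}; best 8*2 + 8*9 = 88
  x = 3: y <= min((15 - 2*3)/1, (13 - 2*3)/1) => y in {0, ..., 7}; best 8*3 + 8*7 = 80
  x = 4: y <= min((15 - 2*4)/1, (13 - 2*4)/1) => y in {0, ..., 5}; best 8*4 + 8*5 = 72
  x = 5: y <= min((15 - 2*5)/1, (13 - 2*5)/1) => y in {0, ..., 3}; best 8*5 + 8*3 = 64
  x = 6: y <= min((15 - 2*6)/1, (13 - 2*6)/1) => y in {0, ..., 1}; best 8*6 + 8*1 = 56
The maximum 8x + 8y = 104 is achieved at x = 0, y = 13.
Check: 2*0 + 1*13 = 13 <= 15 and 2*0 + 1*13 = 13 <= 13.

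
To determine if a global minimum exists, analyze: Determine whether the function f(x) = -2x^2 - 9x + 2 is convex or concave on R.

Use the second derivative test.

f(x) = -2x^2 - 9x + 2
f'(x) = -4x - 9
f''(x) = -4
Since f''(x) = -4 < 0 for all x, f is concave on R.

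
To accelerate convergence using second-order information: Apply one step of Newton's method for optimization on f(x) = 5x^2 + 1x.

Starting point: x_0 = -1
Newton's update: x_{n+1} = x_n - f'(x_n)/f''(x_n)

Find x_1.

f(x) = 5x^2 + 1x
f'(x) = 10x + (1), f''(x) = 10
Newton step: x_1 = x_0 - f'(x_0)/f''(x_0)
f'(-1) = -9
x_1 = -1 - -9/10 = -1/10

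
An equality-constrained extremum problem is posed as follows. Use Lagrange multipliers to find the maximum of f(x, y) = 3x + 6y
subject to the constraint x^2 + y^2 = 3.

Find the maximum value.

Set up Lagrange conditions: grad f = lambda * grad g
  3 = 2*lambda*x
  6 = 2*lambda*y
From these: x/y = 3/6, so x = 3t, y = 6t for some t.
Substitute into constraint: (3t)^2 + (6t)^2 = 3
  t^2 * 45 = 3
  t = sqrt(3/45)
Maximum = 3*x + 6*y = (3^2 + 6^2)*t = 45 * sqrt(3/45) = sqrt(135)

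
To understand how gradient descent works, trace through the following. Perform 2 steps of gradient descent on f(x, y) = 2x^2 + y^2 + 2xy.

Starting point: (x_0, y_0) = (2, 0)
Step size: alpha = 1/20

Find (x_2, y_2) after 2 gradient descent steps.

f(x,y) = 2x^2 + y^2 + 2xy
grad_x = 4x + 2y, grad_y = 2y + 2x
Step 1: grad = (8, 4), (8/5, -1/5)
Step 2: grad = (6, 14/5), (13/10, -17/50)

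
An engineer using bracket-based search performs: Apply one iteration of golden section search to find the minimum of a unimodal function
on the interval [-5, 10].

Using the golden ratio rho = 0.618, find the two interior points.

Golden section search on [-5, 10].
Golden ratio rho = 0.618 (approx).
Interior points:
  x_1 = -5 + (1-0.618)*15 = 0.7300
  x_2 = -5 + 0.618*15 = 4.2700
Compare f(x_1) and f(x_2) to determine which subinterval to keep.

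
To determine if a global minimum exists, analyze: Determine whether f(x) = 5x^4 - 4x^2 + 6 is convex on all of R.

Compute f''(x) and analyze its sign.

f(x) = 5x^4 - 4x^2 + 6
f'(x) = 20x^3 + -8x
f''(x) = 60x^2 + -8
f''(0) = -8 < 0, so not convex near x = 0
Therefore, f is not globally convex on R.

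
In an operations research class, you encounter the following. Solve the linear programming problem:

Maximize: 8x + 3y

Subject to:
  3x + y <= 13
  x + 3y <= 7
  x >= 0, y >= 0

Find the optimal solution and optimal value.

Feasible vertices: (0, 0), (0, 7/3), (4, 1), (13/3, 0)
Objective 8x + 3y at each:
  (0, 0): 0
  (0, 7/3): 7
  (4, 1): 35
  (13/3, 0): 104/3
Maximum is 35 at (4, 1).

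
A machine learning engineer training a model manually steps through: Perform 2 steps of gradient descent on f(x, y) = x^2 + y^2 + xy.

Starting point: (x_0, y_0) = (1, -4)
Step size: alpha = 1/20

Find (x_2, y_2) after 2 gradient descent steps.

f(x,y) = x^2 + y^2 + xy
grad_x = 2x + 1y, grad_y = 2y + 1x
Step 1: grad = (-2, -7), (11/10, -73/20)
Step 2: grad = (-29/20, -31/5), (469/400, -167/50)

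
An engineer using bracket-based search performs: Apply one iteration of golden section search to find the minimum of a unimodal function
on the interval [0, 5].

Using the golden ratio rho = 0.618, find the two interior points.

Golden section search on [0, 5].
Golden ratio rho = 0.618 (approx).
Interior points:
  x_1 = 0 + (1-0.618)*5 = 1.9100
  x_2 = 0 + 0.618*5 = 3.0900
Compare f(x_1) and f(x_2) to determine which subinterval to keep.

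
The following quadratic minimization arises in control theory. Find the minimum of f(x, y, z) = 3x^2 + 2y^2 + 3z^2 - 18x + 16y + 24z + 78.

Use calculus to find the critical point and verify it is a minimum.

f(x,y,z) = 3x^2 + 2y^2 + 3z^2 - 18x + 16y + 24z + 78
df/dx = 6x + (-18) = 0 => x = 3
df/dy = 4y + (16) = 0 => y = -4
df/dz = 6z + (24) = 0 => z = -4
f(3,-4,-4) = 3*(3)^2 + 2*(-4)^2 + 3*(-4)^2 + -18*(3) + 16*(-4) + 24*(-4) + 78 = -29
Hessian is diagonal with entries 6, 4, 6 > 0, confirmed minimum.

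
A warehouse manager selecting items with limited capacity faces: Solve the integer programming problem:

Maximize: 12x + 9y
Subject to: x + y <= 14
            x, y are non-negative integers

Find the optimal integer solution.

Objective: 12x + 9y, constraint: x + y <= 14
Coefficient of x is 12 >= coefficient of y is 9, so allocate the entire budget to x.
Optimal: x = 14, y = 0, value = 168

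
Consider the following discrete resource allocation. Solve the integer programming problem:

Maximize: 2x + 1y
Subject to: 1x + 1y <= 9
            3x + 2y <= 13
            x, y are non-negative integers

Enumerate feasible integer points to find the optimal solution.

Constraint 1: 1x + 1y <= 9
Constraint 2: 3x + 2y <= 13
Feasible x range (need y >= 0): 0 <= x <= min(9/1, 13/3) => x in {0, ..., 4}.
Enumerate feasible integer points row by row (the coefficient of y is 1 > 0, so for each x the largest feasible y gives the best value):
  x = 0: y <= min((9 - 1*0)/1, (13 - 3*0)/2) => y in {0, ..., 6}; best 2*0 + 1*6 = 6
  x = 1: y <= min((9 - 1*1)/1, (13 - 3*1)/2) => y in {0, ..., 5}; best 2*1 + 1*5 = 7
  x = 2: y <= min((9 - 1*2)/1, (13 - 3*2)/2) => y in {0, ..., 3}; best 2*2 + 1*3 = 7
  x = 3: y <= min((9 - 1*3)/1, (13 - 3*3)/2) => y in {0, ..., 2}; best 2*3 + 1*2 = 8
  x = 4: y <= min((9 - 1*4)/1, (13 - 3*4)/2) => y in {0}; best 2*4 + 1*0 = 8
The maximum 2x + 1y = 8 is achieved at x = 3, y = 2.
(The same value 8 is also attained at (4, 0).)
Check: 1*3 + 1*2 = 5 <= 9 and 3*3 + 2*2 = 13 <= 13.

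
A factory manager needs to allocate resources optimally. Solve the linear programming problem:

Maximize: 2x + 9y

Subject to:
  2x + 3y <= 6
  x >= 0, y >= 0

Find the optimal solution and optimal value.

The feasible region has vertices at [(0, 0), (3, 0), (0, 2)].
Checking objective 2x + 9y at each vertex:
  (0, 0): 2*0 + 9*0 = 0
  (3, 0): 2*3 + 9*0 = 6
  (0, 2): 2*0 + 9*2 = 18
Maximum is 18 at (0, 2).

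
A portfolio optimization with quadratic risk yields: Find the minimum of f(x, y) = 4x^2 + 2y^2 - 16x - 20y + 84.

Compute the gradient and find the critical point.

f(x,y) = 4x^2 + 2y^2 - 16x - 20y + 84
df/dx = 8x + (-16) = 0  =>  x = 2
df/dy = 4y + (-20) = 0  =>  y = 5
f(2, 5) = 4*(2)^2 + 2*(5)^2 + -16*(2) + -20*(5) + 84 = 18
Hessian is diagonal with entries 8, 4 > 0, so this is a minimum.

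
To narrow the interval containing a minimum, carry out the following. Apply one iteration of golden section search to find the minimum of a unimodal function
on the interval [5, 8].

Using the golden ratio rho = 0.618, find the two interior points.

Golden section search on [5, 8].
Golden ratio rho = 0.618 (approx).
Interior points:
  x_1 = 5 + (1-0.618)*3 = 6.1460
  x_2 = 5 + 0.618*3 = 6.8540
Compare f(x_1) and f(x_2) to determine which subinterval to keep.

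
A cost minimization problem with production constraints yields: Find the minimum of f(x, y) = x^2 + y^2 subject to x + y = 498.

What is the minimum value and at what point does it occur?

Substitute y = 498 - x into f(x,y) = x^2 + y^2:
g(x) = x^2 + (498 - x)^2 = 2x^2 - 996x + 248004
g'(x) = 4x - 996 = 0  =>  x = 249
y = 498 - 249 = 249
Minimum value = 249^2 + 249^2 = 124002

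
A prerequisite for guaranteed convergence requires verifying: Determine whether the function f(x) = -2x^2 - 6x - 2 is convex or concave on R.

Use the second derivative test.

f(x) = -2x^2 - 6x - 2
f'(x) = -4x - 6
f''(x) = -4
Since f''(x) = -4 < 0 for all x, f is concave on R.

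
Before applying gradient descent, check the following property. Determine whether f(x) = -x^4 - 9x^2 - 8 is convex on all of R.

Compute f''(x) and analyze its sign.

f(x) = -x^4 - 9x^2 - 8
f'(x) = -4x^3 + -18x
f''(x) = -12x^2 + -18
f''(x) = -12x^2 + -18 <= -18 < 0 for all x
Therefore, f is concave on R.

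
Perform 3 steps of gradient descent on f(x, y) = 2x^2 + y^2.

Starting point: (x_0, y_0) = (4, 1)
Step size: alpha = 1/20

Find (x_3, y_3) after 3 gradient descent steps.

f(x,y) = 2x^2 + y^2
grad_x = 4x + 0y, grad_y = 2y + 0x
Step 1: grad = (16, 2), (16/5, 9/10)
Step 2: grad = (64/5, 9/5), (64/25, 81/100)
Step 3: grad = (256/25, 81/50), (256/125, 729/1000)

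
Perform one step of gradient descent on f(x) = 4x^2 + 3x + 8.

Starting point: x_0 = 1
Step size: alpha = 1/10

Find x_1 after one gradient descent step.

f(x) = 4x^2 + 3x + 8
f'(x) = 8x + 3
f'(1) = 8*1 + (3) = 11
x_1 = x_0 - alpha * f'(x_0) = 1 - 1/10 * 11 = -1/10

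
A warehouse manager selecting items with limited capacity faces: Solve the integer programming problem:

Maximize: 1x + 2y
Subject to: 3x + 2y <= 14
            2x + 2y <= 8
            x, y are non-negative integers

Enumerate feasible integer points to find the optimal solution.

Constraint 1: 3x + 2y <= 14
Constraint 2: 2x + 2y <= 8
Feasible x range (need y >= 0): 0 <= x <= min(14/3, 8/2) => x in {0, ..., 4}.
Enumerate feasible integer points row by row (the coefficient of y is 2 > 0, so for each x the largest feasible y gives the best value):
  x = 0: y <= min((14 - 3*0)/2, (8 - 2*0)/2) => y in {0, ..., 4}; best 1*0 + 2*4 = 8
  x = 1: y <= min((14 - 3*1)/2, (8 - 2*1)/2) => y in {0, ..., 3}; best 1*1 + 2*3 = 7
  x = 2: y <= min((14 - 3*2)/2, (8 - 2*2)/2) => y in {0, ..., 2}; best 1*2 + 2*2 = 6
  x = 3: y <= min((14 - 3*3)/2, (8 - 2*3)/2) => y in {0, ..., 1}; best 1*3 + 2*1 = 5
  x = 4: y <= min((14 - 3*4)/2, (8 - 2*4)/2) => y in {0}; best 1*4 + 2*0 = 4
The maximum 1x + 2y = 8 is achieved at x = 0, y = 4.
Check: 3*0 + 2*4 = 8 <= 14 and 2*0 + 2*4 = 8 <= 8.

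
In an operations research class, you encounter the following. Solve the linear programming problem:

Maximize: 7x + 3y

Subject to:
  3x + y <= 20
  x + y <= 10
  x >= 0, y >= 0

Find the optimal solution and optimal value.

Feasible vertices: (0, 0), (0, 10), (5, 5), (20/3, 0)
Objective 7x + 3y at each:
  (0, 0): 0
  (0, 10): 30
  (5, 5): 50
  (20/3, 0): 140/3
Maximum is 50 at (5, 5).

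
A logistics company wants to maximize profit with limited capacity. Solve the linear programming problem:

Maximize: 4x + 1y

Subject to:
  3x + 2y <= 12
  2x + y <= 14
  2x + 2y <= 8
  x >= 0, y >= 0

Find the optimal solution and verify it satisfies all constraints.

Feasible vertices: (0, 0), (0, 4), (4, 0)
Objective 4x + 1y at each vertex:
  (0, 0): 0
  (0, 4): 4
  (4, 0): 16
Maximum is 16 at (4, 0).
Verify constraints at (x, y) = (4, 0):
  3*4 + 2*0 = 12 <= 12 (active)
  2*4 + 1*0 = 8 <= 14
  2*4 + 2*0 = 8 <= 8 (active)
  x = 4 >= 0, y = 0 >= 0. All constraints satisfied.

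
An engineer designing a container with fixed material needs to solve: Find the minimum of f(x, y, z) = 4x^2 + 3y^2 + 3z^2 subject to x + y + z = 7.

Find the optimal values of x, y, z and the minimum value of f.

Using Lagrange multipliers on f = 4x^2 + 3y^2 + 3z^2 with constraint x + y + z = 7:
Conditions: 2*4*x = lambda, 2*3*y = lambda, 2*3*z = lambda
So x = lambda/8, y = lambda/6, z = lambda/6
Substituting into constraint: lambda * (11/24) = 7
lambda = 168/11
x = 21/11, y = 28/11, z = 28/11
Minimum value = 588/11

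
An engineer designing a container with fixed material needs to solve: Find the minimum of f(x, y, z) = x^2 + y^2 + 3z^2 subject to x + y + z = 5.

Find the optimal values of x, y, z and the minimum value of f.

Using Lagrange multipliers on f = x^2 + y^2 + 3z^2 with constraint x + y + z = 5:
Conditions: 2*1*x = lambda, 2*1*y = lambda, 2*3*z = lambda
So x = lambda/2, y = lambda/2, z = lambda/6
Substituting into constraint: lambda * (7/6) = 5
lambda = 30/7
x = 15/7, y = 15/7, z = 5/7
Minimum value = 75/7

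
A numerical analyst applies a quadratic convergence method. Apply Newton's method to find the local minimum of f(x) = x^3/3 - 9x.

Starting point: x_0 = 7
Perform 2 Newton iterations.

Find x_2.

f(x) = x^3/3 - 9x
f'(x) = x^2 - 9, f''(x) = 2x
Newton update: x_{n+1} = x_n - (x_n^2 - 9)/(2*x_n)
Step 1: x_0 = 7, f'=40, f''=14, x_1 = 29/7
Step 2: x_1 = 29/7, f'=400/49, f''=58/7, x_2 = 641/203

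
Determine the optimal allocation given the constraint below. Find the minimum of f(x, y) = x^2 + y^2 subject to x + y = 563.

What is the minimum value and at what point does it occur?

Substitute y = 563 - x into f(x,y) = x^2 + y^2:
g(x) = x^2 + (563 - x)^2 = 2x^2 - 1126x + 316969
g'(x) = 4x - 1126 = 0  =>  x = 563/2
y = 563 - 563/2 = 563/2
Minimum value = (563/2)^2 + (563/2)^2 = 316969/2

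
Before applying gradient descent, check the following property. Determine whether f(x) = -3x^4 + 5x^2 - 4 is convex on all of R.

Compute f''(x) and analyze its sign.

f(x) = -3x^4 + 5x^2 - 4
f'(x) = -12x^3 + 10x
f''(x) = -36x^2 + 10
f''(x) = -36x^2 + 10 -> -inf as |x| -> inf
Therefore, f is not globally convex on R.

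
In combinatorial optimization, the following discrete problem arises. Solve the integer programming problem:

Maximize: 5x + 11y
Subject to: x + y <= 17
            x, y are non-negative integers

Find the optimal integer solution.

Objective: 5x + 11y, constraint: x + y <= 17
Coefficient of y is 11 > coefficient of x is 5, so allocate the entire budget to y.
Optimal: x = 0, y = 17, value = 187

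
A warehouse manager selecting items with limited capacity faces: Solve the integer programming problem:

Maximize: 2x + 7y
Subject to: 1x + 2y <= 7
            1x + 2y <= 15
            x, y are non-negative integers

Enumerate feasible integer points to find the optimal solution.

Constraint 1: 1x + 2y <= 7
Constraint 2: 1x + 2y <= 15
Feasible x range (need y >= 0): 0 <= x <= min(7/1, 15/1) => x in {0, ..., 7}.
Enumerate feasible integer points row by row (the coefficient of y is 7 > 0, so for each x the largest feasible y gives the best value):
  x = 0: y <= min((7 - 1*0)/2, (15 - 1*0)/2) => y in {0, ..., 3}; best 2*0 + 7*3 = 21
  x = 1: y <= min((7 - 1*1)/2, (15 - 1*1)/2) => y in {0, ..., 3}; best 2*1 + 7*3 = 23
  x = 2: y <= min((7 - 1*2)/2, (15 - 1*2)/2) => y in {0, ..., 2}; best 2*2 + 7*2 = 18
  x = 3: y <= min((7 - 1*3)/2, (15 - 1*3)/2) => y in {0, ..., 2}; best 2*3 + 7*2 = 20
  x = 4: y <= min((7 - 1*4)/2, (15 - 1*4)/2) => y in {0, ..., 1}; best 2*4 + 7*1 = 15
  x = 5: y <= min((7 - 1*5)/2, (15 - 1*5)/2) => y in {0, ..., 1}; best 2*5 + 7*1 = 17
  x = 6: y <= min((7 - 1*6)/2, (15 - 1*6)/2) => y in {0}; best 2*6 + 7*0 = 12
  x = 7: y <= min((7 - 1*7)/2, (15 - 1*7)/2) => y in {0}; best 2*7 + 7*0 = 14
The maximum 2x + 7y = 23 is achieved at x = 1, y = 3.
Check: 1*1 + 2*3 = 7 <= 7 and 1*1 + 2*3 = 7 <= 15.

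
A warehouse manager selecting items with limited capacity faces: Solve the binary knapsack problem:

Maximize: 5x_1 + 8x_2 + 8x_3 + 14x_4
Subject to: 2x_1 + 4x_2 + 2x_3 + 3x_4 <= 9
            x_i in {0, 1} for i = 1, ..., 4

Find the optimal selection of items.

Items: item 1 (v=5, w=2), item 2 (v=8, w=4), item 3 (v=8, w=2), item 4 (v=14, w=3)
Capacity: 9
Checking all 16 subsets (w = total weight, v = total value):
  {}: w = 0, v = 0
  {1}: w = 2, v = 5
  {2}: w = 4, v = 8
  {3}: w = 2, v = 8
  {4}: w = 3, v = 14
  {1, 2}: w = 6, v = 13
  {1, 3}: w = 4, v = 13
  {1, 4}: w = 5, v = 19
  {2, 3}: w = 6, v = 16
  {2, 4}: w = 7, v = 22
  {3, 4}: w = 5, v = 22
  {1, 2, 3}: w = 8, v = 21
  {1, 2, 4}: w = 9, v = 27
  {1, 3, 4}: w = 7, v = 27
  {2, 3, 4}: w = 9, v = 30
  {1, 2, 3, 4}: w = 11 > 9, infeasible
Best feasible subset: items [2, 3, 4]
Total weight: 9 <= 9, total value: 30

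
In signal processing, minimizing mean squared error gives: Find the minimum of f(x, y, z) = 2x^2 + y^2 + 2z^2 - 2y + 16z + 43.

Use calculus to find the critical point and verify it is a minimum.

f(x,y,z) = 2x^2 + y^2 + 2z^2 - 2y + 16z + 43
df/dx = 4x + (0) = 0 => x = 0
df/dy = 2y + (-2) = 0 => y = 1
df/dz = 4z + (16) = 0 => z = -4
f(0,1,-4) = 2*(0)^2 + 1*(1)^2 + 2*(-4)^2 + -2*(1) + 16*(-4) + 43 = 10
Hessian is diagonal with entries 4, 2, 4 > 0, confirmed minimum.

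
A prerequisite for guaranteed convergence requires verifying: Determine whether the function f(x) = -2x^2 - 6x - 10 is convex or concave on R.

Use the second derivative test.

f(x) = -2x^2 - 6x - 10
f'(x) = -4x - 6
f''(x) = -4
Since f''(x) = -4 < 0 for all x, f is concave on R.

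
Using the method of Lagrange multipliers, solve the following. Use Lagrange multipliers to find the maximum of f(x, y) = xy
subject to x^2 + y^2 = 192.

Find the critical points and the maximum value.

Lagrange conditions: y = 2*lambda*x and x = 2*lambda*y
If x = 0 then y = 0, violating the constraint, so x, y != 0.
Dividing: y/x = x/y => x^2 = y^2 => y = x or y = -x
Constraint: 2x^2 = 192 => x^2 = 96 => x = +/-sqrt(96)
Critical points: (sqrt(96), sqrt(96)), (-sqrt(96), -sqrt(96)), (sqrt(96), -sqrt(96)), (-sqrt(96), sqrt(96))
  y = x:  xy = x^2 = 96  at (sqrt(96), sqrt(96)) and (-sqrt(96), -sqrt(96))
  y = -x: xy = -x^2 = -96 at (sqrt(96), -sqrt(96)) and (-sqrt(96), sqrt(96))
Maximum xy = 96 at (sqrt(96), sqrt(96)) and (-sqrt(96), -sqrt(96))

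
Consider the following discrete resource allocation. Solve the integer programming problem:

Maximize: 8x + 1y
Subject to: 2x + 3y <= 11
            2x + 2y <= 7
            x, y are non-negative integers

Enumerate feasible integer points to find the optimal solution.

Constraint 1: 2x + 3y <= 11
Constraint 2: 2x + 2y <= 7
Feasible x range (need y >= 0): 0 <= x <= min(11/2, 7/2) => x in {0, ..., 3}.
Enumerate feasible integer points row by row (the coefficient of y is 1 > 0, so for each x the largest feasible y gives the best value):
  x = 0: y <= min((11 - 2*0)/3, (7 - 2*0)/2) => y in {0, ..., 3}; best 8*0 + 1*3 = 3
  x = 1: y <= min((11 - 2*1)/3, (7 - 2*1)/2) => y in {0, ..., 2}; best 8*1 + 1*2 = 10
  x = 2: y <= min((11 - 2*2)/3, (7 - 2*2)/2) => y in {0, ..., 1}; best 8*2 + 1*1 = 17
  x = 3: y <= min((11 - 2*3)/3, (7 - 2*3)/2) => y in {0}; best 8*3 + 1*0 = 24
The maximum 8x + 1y = 24 is achieved at x = 3, y = 0.
Check: 2*3 + 3*0 = 6 <= 11 and 2*3 + 2*0 = 6 <= 7.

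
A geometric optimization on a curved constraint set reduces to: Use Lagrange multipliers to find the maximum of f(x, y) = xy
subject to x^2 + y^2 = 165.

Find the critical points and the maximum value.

Lagrange conditions: y = 2*lambda*x and x = 2*lambda*y
If x = 0 then y = 0, violating the constraint, so x, y != 0.
Dividing: y/x = x/y => x^2 = y^2 => y = x or y = -x
Constraint: 2x^2 = 165 => x^2 = 165/2 => x = +/-sqrt(165/2)
Critical points: (sqrt(165/2), sqrt(165/2)), (-sqrt(165/2), -sqrt(165/2)), (sqrt(165/2), -sqrt(165/2)), (-sqrt(165/2), sqrt(165/2))
  y = x:  xy = x^2 = 165/2  at (sqrt(165/2), sqrt(165/2)) and (-sqrt(165/2), -sqrt(165/2))
  y = -x: xy = -x^2 = -165/2 at (sqrt(165/2), -sqrt(165/2)) and (-sqrt(165/2), sqrt(165/2))
Maximum xy = 165/2 at (sqrt(165/2), sqrt(165/2)) and (-sqrt(165/2), -sqrt(165/2))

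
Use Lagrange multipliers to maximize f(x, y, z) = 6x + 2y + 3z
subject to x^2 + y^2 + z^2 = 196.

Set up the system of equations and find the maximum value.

Lagrange conditions: 6 = 2*lambda*x, 2 = 2*lambda*y, 3 = 2*lambda*z
So x:6 = y:2 = z:3, i.e. x = 6t, y = 2t, z = 3t
Constraint: t^2*(6^2 + 2^2 + 3^2) = 196
  t^2 * 49 = 196  =>  t = sqrt(4)
Maximum = 6*6t + 2*2t + 3*3t = 49*sqrt(4) = 98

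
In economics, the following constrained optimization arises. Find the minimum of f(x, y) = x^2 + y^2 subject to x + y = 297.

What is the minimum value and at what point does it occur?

Substitute y = 297 - x into f(x,y) = x^2 + y^2:
g(x) = x^2 + (297 - x)^2 = 2x^2 - 594x + 88209
g'(x) = 4x - 594 = 0  =>  x = 297/2
y = 297 - 297/2 = 297/2
Minimum value = (297/2)^2 + (297/2)^2 = 88209/2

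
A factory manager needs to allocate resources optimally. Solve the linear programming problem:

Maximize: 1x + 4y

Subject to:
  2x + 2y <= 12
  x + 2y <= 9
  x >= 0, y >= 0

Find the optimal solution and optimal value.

Feasible vertices: (0, 0), (0, 9/2), (3, 3), (6, 0)
Objective 1x + 4y at each:
  (0, 0): 0
  (0, 9/2): 18
  (3, 3): 15
  (6, 0): 6
Maximum is 18 at (0, 9/2).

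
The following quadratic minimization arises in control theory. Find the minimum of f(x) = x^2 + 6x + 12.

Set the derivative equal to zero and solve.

f(x) = x^2 + 6x + 12
f'(x) = 2x + (6) = 0
x = -6/2 = -3
f(-3) = 3
Since f''(x) = 2 > 0, this is a minimum.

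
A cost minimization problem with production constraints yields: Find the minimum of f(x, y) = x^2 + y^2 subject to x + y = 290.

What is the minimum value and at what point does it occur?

Substitute y = 290 - x into f(x,y) = x^2 + y^2:
g(x) = x^2 + (290 - x)^2 = 2x^2 - 580x + 84100
g'(x) = 4x - 580 = 0  =>  x = 145
y = 290 - 145 = 145
Minimum value = 145^2 + 145^2 = 42050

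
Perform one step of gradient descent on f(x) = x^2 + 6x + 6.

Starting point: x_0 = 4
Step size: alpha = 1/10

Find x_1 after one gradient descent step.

f(x) = x^2 + 6x + 6
f'(x) = 2x + 6
f'(4) = 2*4 + (6) = 14
x_1 = x_0 - alpha * f'(x_0) = 4 - 1/10 * 14 = 13/5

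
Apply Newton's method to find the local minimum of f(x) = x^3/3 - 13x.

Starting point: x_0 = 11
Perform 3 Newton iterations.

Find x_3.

f(x) = x^3/3 - 13x
f'(x) = x^2 - 13, f''(x) = 2x
Newton update: x_{n+1} = x_n - (x_n^2 - 13)/(2*x_n)
Step 1: x_0 = 11, f'=108, f''=22, x_1 = 67/11
Step 2: x_1 = 67/11, f'=2916/121, f''=134/11, x_2 = 3031/737
Step 3: x_2 = 3031/737, f'=2125764/543169, f''=6062/737, x_3 = 8124079/2233847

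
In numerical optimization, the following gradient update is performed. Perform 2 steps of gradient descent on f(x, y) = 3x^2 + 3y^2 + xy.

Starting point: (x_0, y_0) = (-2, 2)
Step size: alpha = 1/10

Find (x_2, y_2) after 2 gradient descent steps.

f(x,y) = 3x^2 + 3y^2 + xy
grad_x = 6x + 1y, grad_y = 6y + 1x
Step 1: grad = (-10, 10), (-1, 1)
Step 2: grad = (-5, 5), (-1/2, 1/2)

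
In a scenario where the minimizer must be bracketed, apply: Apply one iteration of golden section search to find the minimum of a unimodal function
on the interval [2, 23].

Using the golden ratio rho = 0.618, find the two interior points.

Golden section search on [2, 23].
Golden ratio rho = 0.618 (approx).
Interior points:
  x_1 = 2 + (1-0.618)*21 = 10.0220
  x_2 = 2 + 0.618*21 = 14.9780
Compare f(x_1) and f(x_2) to determine which subinterval to keep.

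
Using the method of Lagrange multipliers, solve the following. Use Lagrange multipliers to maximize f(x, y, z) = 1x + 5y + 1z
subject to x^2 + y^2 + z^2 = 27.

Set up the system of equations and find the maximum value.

Lagrange conditions: 1 = 2*lambda*x, 5 = 2*lambda*y, 1 = 2*lambda*z
So x:1 = y:5 = z:1, i.e. x = 1t, y = 5t, z = 1t
Constraint: t^2*(1^2 + 5^2 + 1^2) = 27
  t^2 * 27 = 27  =>  t = sqrt(1)
Maximum = 1*1t + 5*5t + 1*1t = 27*sqrt(1) = 27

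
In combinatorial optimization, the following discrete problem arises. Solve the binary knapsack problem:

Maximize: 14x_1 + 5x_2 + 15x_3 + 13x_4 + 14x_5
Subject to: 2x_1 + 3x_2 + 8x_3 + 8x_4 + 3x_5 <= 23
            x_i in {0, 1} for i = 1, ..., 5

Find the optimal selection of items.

Items: item 1 (v=14, w=2), item 2 (v=5, w=3), item 3 (v=15, w=8), item 4 (v=13, w=8), item 5 (v=14, w=3)
Capacity: 23
Checking all 32 subsets (w = total weight, v = total value):
  {}: w = 0, v = 0
  {1}: w = 2, v = 14
  {2}: w = 3, v = 5
  {3}: w = 8, v = 15
  {4}: w = 8, v = 13
  {5}: w = 3, v = 14
  {1, 2}: w = 5, v = 19
  {1, 3}: w = 10, v = 29
  {1, 4}: w = 10, v = 27
  {1, 5}: w = 5, v = 28
  {2, 3}: w = 11, v = 20
  {2, 4}: w = 11, v = 18
  {2, 5}: w = 6, v = 19
  {3, 4}: w = 16, v = 28
  {3, 5}: w = 11, v = 29
  {4, 5}: w = 11, v = 27
  {1, 2, 3}: w = 13, v = 34
  {1, 2, 4}: w = 13, v = 32
  {1, 2, 5}: w = 8, v = 33
  {1, 3, 4}: w = 18, v = 42
  {1, 3, 5}: w = 13, v = 43
  {1, 4, 5}: w = 13, v = 41
  {2, 3, 4}: w = 19, v = 33
  {2, 3, 5}: w = 14, v = 34
  {2, 4, 5}: w = 14, v = 32
  {3, 4, 5}: w = 19, v = 42
  {1, 2, 3, 4}: w = 21, v = 47
  {1, 2, 3, 5}: w = 16, v = 48
  {1, 2, 4, 5}: w = 16, v = 46
  {1, 3, 4, 5}: w = 21, v = 56
  {2, 3, 4, 5}: w = 22, v = 47
  {1, 2, 3, 4, 5}: w = 24 > 23, infeasible
Best feasible subset: items [1, 3, 4, 5]
Total weight: 21 <= 23, total value: 56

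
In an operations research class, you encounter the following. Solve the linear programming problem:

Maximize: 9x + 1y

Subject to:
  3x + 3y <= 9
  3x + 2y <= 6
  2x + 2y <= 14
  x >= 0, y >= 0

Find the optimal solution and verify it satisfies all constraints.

Feasible vertices: (0, 0), (0, 3), (2, 0)
Objective 9x + 1y at each vertex:
  (0, 0): 0
  (0, 3): 3
  (2, 0): 18
Maximum is 18 at (2, 0).
Verify constraints at (x, y) = (2, 0):
  3*2 + 3*0 = 6 <= 9
  3*2 + 2*0 = 6 <= 6 (active)
  2*2 + 2*0 = 4 <= 14
  x = 2 >= 0, y = 0 >= 0. All constraints satisfied.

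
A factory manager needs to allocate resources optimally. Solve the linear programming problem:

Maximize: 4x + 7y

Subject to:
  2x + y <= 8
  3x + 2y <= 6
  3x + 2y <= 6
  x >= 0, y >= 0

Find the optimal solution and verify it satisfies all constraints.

Feasible vertices: (0, 0), (0, 3), (2, 0)
Objective 4x + 7y at each vertex:
  (0, 0): 0
  (0, 3): 21
  (2, 0): 8
Maximum is 21 at (0, 3).
Verify constraints at (x, y) = (0, 3):
  2*0 + 1*3 = 3 <= 8
  3*0 + 2*3 = 6 <= 6 (active)
  3*0 + 2*3 = 6 <= 6 (active)
  x = 0 >= 0, y = 3 >= 0. All constraints satisfied.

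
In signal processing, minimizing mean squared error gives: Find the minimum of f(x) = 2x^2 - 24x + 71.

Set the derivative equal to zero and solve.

f(x) = 2x^2 - 24x + 71
f'(x) = 4x + (-24) = 0
x = 24/4 = 6
f(6) = -1
Since f''(x) = 4 > 0, this is a minimum.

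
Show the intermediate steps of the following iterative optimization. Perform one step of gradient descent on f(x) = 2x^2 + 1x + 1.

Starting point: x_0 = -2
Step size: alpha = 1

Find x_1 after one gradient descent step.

f(x) = 2x^2 + 1x + 1
f'(x) = 4x + 1
f'(-2) = 4*-2 + (1) = -7
x_1 = x_0 - alpha * f'(x_0) = -2 - 1 * -7 = 5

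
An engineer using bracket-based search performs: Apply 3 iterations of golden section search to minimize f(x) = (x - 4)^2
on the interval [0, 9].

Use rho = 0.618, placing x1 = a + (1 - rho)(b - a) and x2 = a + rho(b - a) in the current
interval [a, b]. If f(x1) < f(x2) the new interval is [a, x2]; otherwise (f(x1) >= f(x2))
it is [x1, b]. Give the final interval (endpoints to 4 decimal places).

Golden section search for min of f(x) = (x - 4)^2 on [0, 9].
Each step: x1 = a + (1 - rho)(b - a), x2 = a + rho(b - a); if f(x1) < f(x2) keep [a, x2], otherwise keep [x1, b].
Step 1: [0.0000, 9.0000], x1=3.4380 (f=0.3158), x2=5.5620 (f=2.4398); f(x1) < f(x2) => keep [0.0000, 5.5620]
Step 2: [0.0000, 5.5620], x1=2.1247 (f=3.5168), x2=3.4373 (f=0.3166); f(x1) > f(x2) => keep [2.1247, 5.5620]
Step 3: [2.1247, 5.5620], x1=3.4377 (f=0.3161), x2=4.2489 (f=0.0620); f(x1) > f(x2) => keep [3.4377, 5.5620]
Final interval: [3.4377, 5.5620]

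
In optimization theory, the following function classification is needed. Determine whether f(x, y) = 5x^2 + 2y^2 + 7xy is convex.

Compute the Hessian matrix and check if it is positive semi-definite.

f(x,y) = 5x^2 + 2y^2 + 7xy
Hessian H = [[10, 7], [7, 4]]
trace(H) = 14, det(H) = -9
Eigenvalues: (14 +/- sqrt(232)) / 2 = 14.62, -0.6158
Since not both eigenvalues positive, f is neither convex nor concave.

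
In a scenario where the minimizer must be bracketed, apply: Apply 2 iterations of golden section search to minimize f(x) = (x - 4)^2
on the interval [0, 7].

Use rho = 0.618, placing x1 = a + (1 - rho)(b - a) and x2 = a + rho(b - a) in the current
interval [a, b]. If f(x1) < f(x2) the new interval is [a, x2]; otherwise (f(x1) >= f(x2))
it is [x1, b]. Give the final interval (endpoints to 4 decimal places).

Golden section search for min of f(x) = (x - 4)^2 on [0, 7].
Each step: x1 = a + (1 - rho)(b - a), x2 = a + rho(b - a); if f(x1) < f(x2) keep [a, x2], otherwise keep [x1, b].
Step 1: [0.0000, 7.0000], x1=2.6740 (f=1.7583), x2=4.3260 (f=0.1063); f(x1) > f(x2) => keep [2.6740, 7.0000]
Step 2: [2.6740, 7.0000], x1=4.3265 (f=0.1066), x2=5.3475 (f=1.8157); f(x1) < f(x2) => keep [2.6740, 5.3475]
Final interval: [2.6740, 5.3475]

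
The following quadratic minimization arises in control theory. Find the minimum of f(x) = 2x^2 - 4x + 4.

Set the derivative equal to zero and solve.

f(x) = 2x^2 - 4x + 4
f'(x) = 4x + (-4) = 0
x = 4/4 = 1
f(1) = 2
Since f''(x) = 4 > 0, this is a minimum.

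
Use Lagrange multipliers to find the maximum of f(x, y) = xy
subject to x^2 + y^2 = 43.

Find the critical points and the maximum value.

Lagrange conditions: y = 2*lambda*x and x = 2*lambda*y
If x = 0 then y = 0, violating the constraint, so x, y != 0.
Dividing: y/x = x/y => x^2 = y^2 => y = x or y = -x
Constraint: 2x^2 = 43 => x^2 = 43/2 => x = +/-sqrt(43/2)
Critical points: (sqrt(43/2), sqrt(43/2)), (-sqrt(43/2), -sqrt(43/2)), (sqrt(43/2), -sqrt(43/2)), (-sqrt(43/2), sqrt(43/2))
  y = x:  xy = x^2 = 43/2  at (sqrt(43/2), sqrt(43/2)) and (-sqrt(43/2), -sqrt(43/2))
  y = -x: xy = -x^2 = -43/2 at (sqrt(43/2), -sqrt(43/2)) and (-sqrt(43/2), sqrt(43/2))
Maximum xy = 43/2 at (sqrt(43/2), sqrt(43/2)) and (-sqrt(43/2), -sqrt(43/2))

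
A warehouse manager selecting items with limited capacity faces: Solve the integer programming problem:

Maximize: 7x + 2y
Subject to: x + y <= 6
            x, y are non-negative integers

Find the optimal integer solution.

Objective: 7x + 2y, constraint: x + y <= 6
Coefficient of x is 7 >= coefficient of y is 2, so allocate the entire budget to x.
Optimal: x = 6, y = 0, value = 42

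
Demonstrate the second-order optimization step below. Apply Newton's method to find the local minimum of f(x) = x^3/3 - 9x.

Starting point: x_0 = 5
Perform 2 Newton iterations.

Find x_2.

f(x) = x^3/3 - 9x
f'(x) = x^2 - 9, f''(x) = 2x
Newton update: x_{n+1} = x_n - (x_n^2 - 9)/(2*x_n)
Step 1: x_0 = 5, f'=16, f''=10, x_1 = 17/5
Step 2: x_1 = 17/5, f'=64/25, f''=34/5, x_2 = 257/85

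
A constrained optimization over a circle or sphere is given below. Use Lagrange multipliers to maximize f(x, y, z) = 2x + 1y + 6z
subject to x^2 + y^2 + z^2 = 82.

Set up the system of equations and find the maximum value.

Lagrange conditions: 2 = 2*lambda*x, 1 = 2*lambda*y, 6 = 2*lambda*z
So x:2 = y:1 = z:6, i.e. x = 2t, y = 1t, z = 6t
Constraint: t^2*(2^2 + 1^2 + 6^2) = 82
  t^2 * 41 = 82  =>  t = sqrt(2)
Maximum = 2*2t + 1*1t + 6*6t = 41*sqrt(2) = sqrt(3362)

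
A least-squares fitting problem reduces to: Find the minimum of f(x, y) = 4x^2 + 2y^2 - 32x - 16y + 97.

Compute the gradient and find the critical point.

f(x,y) = 4x^2 + 2y^2 - 32x - 16y + 97
df/dx = 8x + (-32) = 0  =>  x = 4
df/dy = 4y + (-16) = 0  =>  y = 4
f(4, 4) = 4*(4)^2 + 2*(4)^2 + -32*(4) + -16*(4) + 97 = 1
Hessian is diagonal with entries 8, 4 > 0, so this is a minimum.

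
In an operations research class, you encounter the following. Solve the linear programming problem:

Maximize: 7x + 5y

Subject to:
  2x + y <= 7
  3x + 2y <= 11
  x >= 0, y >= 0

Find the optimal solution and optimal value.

Feasible vertices: (0, 0), (0, 11/2), (3, 1), (7/2, 0)
Objective 7x + 5y at each:
  (0, 0): 0
  (0, 11/2): 55/2
  (3, 1): 26
  (7/2, 0): 49/2
Maximum is 55/2 at (0, 11/2).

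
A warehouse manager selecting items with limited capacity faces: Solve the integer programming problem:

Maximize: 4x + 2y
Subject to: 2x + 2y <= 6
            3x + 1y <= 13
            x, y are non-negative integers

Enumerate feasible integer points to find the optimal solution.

Constraint 1: 2x + 2y <= 6
Constraint 2: 3x + 1y <= 13
Feasible x range (need y >= 0): 0 <= x <= min(6/2, 13/3) => x in {0, ..., 3}.
Enumerate feasible integer points row by row (the coefficient of y is 2 > 0, so for each x the largest feasible y gives the best value):
  x = 0: y <= min((6 - 2*0)/2, (13 - 3*0)/1) => y in {0, ..., 3}; best 4*0 + 2*3 = 6
  x = 1: y <= min((6 - 2*1)/2, (13 - 3*1)/1) => y in {0, ..., 2}; best 4*1 + 2*2 = 8
  x = 2: y <= min((6 - 2*2)/2, (13 - 3*2)/1) => y in {0, ..., 1}; best 4*2 + 2*1 = 10
  x = 3: y <= min((6 - 2*3)/2, (13 - 3*3)/1) => y in {0}; best 4*3 + 2*0 = 12
The maximum 4x + 2y = 12 is achieved at x = 3, y = 0.
Check: 2*3 + 2*0 = 6 <= 6 and 3*3 + 1*0 = 9 <= 13.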